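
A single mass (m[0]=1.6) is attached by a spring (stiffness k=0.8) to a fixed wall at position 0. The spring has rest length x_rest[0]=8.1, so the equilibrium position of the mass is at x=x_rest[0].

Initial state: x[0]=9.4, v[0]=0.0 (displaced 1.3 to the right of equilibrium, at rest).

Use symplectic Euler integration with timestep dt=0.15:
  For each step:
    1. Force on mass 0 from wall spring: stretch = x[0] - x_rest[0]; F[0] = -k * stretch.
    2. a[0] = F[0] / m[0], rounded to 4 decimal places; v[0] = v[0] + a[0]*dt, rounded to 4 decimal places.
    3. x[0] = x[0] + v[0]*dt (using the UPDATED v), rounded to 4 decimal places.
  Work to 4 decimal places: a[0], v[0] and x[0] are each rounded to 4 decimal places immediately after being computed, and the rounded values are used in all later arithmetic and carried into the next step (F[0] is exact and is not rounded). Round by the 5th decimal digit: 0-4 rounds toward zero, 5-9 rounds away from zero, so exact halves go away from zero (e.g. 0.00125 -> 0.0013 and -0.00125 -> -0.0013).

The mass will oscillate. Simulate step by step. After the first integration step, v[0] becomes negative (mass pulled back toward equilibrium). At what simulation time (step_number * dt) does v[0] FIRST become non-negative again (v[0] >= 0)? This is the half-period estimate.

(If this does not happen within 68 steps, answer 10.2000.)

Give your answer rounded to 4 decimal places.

Step 0: x=[9.4000] v=[0.0000]
Step 1: x=[9.3854] v=[-0.0975]
Step 2: x=[9.3563] v=[-0.1939]
Step 3: x=[9.3131] v=[-0.2881]
Step 4: x=[9.2562] v=[-0.3791]
Step 5: x=[9.1863] v=[-0.4658]
Step 6: x=[9.1042] v=[-0.5473]
Step 7: x=[9.0108] v=[-0.6226]
Step 8: x=[8.9072] v=[-0.6909]
Step 9: x=[8.7945] v=[-0.7514]
Step 10: x=[8.6740] v=[-0.8035]
Step 11: x=[8.5470] v=[-0.8466]
Step 12: x=[8.4150] v=[-0.8801]
Step 13: x=[8.2794] v=[-0.9037]
Step 14: x=[8.1418] v=[-0.9172]
Step 15: x=[8.0038] v=[-0.9203]
Step 16: x=[7.8668] v=[-0.9131]
Step 17: x=[7.7325] v=[-0.8956]
Step 18: x=[7.6023] v=[-0.8680]
Step 19: x=[7.4777] v=[-0.8307]
Step 20: x=[7.3601] v=[-0.7840]
Step 21: x=[7.2508] v=[-0.7285]
Step 22: x=[7.1511] v=[-0.6648]
Step 23: x=[7.0621] v=[-0.5936]
Step 24: x=[6.9847] v=[-0.5158]
Step 25: x=[6.9199] v=[-0.4321]
Step 26: x=[6.8684] v=[-0.3436]
Step 27: x=[6.8307] v=[-0.2512]
Step 28: x=[6.8073] v=[-0.1560]
Step 29: x=[6.7985] v=[-0.0590]
Step 30: x=[6.8043] v=[0.0386]
First v>=0 after going negative at step 30, time=4.5000

Answer: 4.5000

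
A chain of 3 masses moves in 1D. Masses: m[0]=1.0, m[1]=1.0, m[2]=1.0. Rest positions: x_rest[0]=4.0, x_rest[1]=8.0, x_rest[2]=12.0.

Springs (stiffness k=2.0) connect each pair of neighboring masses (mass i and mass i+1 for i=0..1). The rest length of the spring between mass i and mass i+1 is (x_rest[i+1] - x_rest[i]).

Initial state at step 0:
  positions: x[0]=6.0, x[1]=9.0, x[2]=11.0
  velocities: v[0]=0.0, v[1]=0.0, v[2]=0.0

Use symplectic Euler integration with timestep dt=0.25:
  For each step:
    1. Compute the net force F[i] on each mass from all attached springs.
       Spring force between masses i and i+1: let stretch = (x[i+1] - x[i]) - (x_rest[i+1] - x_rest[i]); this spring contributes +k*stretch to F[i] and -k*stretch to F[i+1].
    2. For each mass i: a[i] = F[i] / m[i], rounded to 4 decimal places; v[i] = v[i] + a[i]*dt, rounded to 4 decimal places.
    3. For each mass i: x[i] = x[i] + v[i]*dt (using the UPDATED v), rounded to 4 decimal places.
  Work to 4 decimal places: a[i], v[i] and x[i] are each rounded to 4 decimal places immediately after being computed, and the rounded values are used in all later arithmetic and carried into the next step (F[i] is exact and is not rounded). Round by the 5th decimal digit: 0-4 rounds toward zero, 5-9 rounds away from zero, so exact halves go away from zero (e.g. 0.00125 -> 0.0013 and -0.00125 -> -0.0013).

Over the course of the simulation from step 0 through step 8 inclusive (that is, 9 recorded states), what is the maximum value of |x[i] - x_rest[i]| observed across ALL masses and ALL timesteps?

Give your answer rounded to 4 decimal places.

Answer: 2.0841

Derivation:
Step 0: x=[6.0000 9.0000 11.0000] v=[0.0000 0.0000 0.0000]
Step 1: x=[5.8750 8.8750 11.2500] v=[-0.5000 -0.5000 1.0000]
Step 2: x=[5.6250 8.6719 11.7031] v=[-1.0000 -0.8125 1.8125]
Step 3: x=[5.2559 8.4668 12.2773] v=[-1.4766 -0.8204 2.2969]
Step 4: x=[4.7881 8.3367 12.8752] v=[-1.8712 -0.5206 2.3917]
Step 5: x=[4.2639 8.3303 13.4058] v=[-2.0969 -0.0257 2.1225]
Step 6: x=[3.7480 8.4500 13.8020] v=[-2.0637 0.4789 1.5848]
Step 7: x=[3.3198 8.6510 14.0292] v=[-1.7127 0.8039 0.9088]
Step 8: x=[3.0580 8.8579 14.0841] v=[-1.0471 0.8274 0.2197]
Max displacement = 2.0841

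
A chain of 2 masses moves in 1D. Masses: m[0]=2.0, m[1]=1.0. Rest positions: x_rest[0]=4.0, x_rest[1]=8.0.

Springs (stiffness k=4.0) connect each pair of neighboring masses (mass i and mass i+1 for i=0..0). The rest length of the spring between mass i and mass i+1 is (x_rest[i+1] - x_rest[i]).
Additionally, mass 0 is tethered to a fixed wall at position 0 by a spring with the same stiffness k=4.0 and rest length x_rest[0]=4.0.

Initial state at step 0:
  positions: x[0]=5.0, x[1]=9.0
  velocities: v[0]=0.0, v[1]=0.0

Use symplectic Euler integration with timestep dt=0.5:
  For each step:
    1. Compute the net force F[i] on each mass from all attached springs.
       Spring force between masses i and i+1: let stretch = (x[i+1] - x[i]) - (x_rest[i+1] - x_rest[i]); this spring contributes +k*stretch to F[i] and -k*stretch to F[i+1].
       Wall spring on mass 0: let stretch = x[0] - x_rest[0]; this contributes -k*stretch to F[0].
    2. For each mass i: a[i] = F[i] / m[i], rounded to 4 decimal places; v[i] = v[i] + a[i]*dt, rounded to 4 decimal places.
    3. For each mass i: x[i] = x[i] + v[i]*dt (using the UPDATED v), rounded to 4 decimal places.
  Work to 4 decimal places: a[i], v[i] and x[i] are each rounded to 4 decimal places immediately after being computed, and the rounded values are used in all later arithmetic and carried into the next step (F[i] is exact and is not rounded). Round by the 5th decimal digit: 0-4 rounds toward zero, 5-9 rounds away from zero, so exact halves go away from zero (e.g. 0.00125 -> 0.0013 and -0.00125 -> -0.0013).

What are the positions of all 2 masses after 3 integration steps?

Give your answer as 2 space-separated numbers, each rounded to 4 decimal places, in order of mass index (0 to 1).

Answer: 3.7500 7.5000

Derivation:
Step 0: x=[5.0000 9.0000] v=[0.0000 0.0000]
Step 1: x=[4.5000 9.0000] v=[-1.0000 0.0000]
Step 2: x=[4.0000 8.5000] v=[-1.0000 -1.0000]
Step 3: x=[3.7500 7.5000] v=[-0.5000 -2.0000]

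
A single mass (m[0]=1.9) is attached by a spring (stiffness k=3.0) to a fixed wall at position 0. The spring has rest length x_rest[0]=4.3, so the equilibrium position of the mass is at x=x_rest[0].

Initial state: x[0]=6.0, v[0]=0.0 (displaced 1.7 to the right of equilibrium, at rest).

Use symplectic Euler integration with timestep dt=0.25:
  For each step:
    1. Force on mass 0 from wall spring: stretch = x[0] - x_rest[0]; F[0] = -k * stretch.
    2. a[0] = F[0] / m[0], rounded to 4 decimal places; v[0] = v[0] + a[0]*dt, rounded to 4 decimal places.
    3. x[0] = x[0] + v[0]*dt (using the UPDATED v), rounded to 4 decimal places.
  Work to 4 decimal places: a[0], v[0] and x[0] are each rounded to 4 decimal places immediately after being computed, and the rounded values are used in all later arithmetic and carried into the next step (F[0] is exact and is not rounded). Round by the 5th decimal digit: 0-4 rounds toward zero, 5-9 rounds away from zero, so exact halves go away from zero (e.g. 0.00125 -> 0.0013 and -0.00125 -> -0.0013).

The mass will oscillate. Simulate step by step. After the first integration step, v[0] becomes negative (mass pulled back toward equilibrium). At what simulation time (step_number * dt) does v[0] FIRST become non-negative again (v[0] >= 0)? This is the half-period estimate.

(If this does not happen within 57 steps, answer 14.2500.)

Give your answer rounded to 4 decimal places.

Step 0: x=[6.0000] v=[0.0000]
Step 1: x=[5.8322] v=[-0.6711]
Step 2: x=[5.5132] v=[-1.2759]
Step 3: x=[5.0745] v=[-1.7548]
Step 4: x=[4.5594] v=[-2.0605]
Step 5: x=[4.0187] v=[-2.1629]
Step 6: x=[3.5057] v=[-2.0519]
Step 7: x=[3.0711] v=[-1.7384]
Step 8: x=[2.7578] v=[-1.2533]
Step 9: x=[2.5967] v=[-0.6445]
Step 10: x=[2.6037] v=[0.0279]
First v>=0 after going negative at step 10, time=2.5000

Answer: 2.5000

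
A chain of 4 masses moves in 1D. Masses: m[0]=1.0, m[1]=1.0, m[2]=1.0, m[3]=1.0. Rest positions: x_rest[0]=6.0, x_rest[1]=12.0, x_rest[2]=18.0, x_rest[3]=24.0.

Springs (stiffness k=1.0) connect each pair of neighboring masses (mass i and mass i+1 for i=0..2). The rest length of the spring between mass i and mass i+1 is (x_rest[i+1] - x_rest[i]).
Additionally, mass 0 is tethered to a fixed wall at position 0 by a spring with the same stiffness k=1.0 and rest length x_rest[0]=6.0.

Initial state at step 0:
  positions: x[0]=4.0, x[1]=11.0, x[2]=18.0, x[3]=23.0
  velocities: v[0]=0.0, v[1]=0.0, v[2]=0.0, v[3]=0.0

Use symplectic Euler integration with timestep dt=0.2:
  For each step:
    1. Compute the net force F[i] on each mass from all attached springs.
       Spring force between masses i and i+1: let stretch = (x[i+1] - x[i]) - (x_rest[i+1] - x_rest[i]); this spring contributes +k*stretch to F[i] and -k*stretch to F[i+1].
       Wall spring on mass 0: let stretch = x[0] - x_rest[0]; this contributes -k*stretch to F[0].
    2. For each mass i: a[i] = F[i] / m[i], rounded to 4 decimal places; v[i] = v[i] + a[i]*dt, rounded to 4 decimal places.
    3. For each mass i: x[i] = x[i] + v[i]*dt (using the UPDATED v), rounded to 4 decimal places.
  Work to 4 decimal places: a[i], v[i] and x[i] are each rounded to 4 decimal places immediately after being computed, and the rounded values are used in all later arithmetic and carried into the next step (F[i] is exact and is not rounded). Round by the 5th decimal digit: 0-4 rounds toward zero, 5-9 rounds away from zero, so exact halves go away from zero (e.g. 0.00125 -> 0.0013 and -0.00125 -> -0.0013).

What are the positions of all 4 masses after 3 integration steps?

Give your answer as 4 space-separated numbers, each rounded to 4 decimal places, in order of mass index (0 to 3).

Step 0: x=[4.0000 11.0000 18.0000 23.0000] v=[0.0000 0.0000 0.0000 0.0000]
Step 1: x=[4.1200 11.0000 17.9200 23.0400] v=[0.6000 0.0000 -0.4000 0.2000]
Step 2: x=[4.3504 11.0016 17.7680 23.1152] v=[1.1520 0.0080 -0.7600 0.3760]
Step 3: x=[4.6728 11.0078 17.5592 23.2165] v=[1.6122 0.0310 -1.0438 0.5066]

Answer: 4.6728 11.0078 17.5592 23.2165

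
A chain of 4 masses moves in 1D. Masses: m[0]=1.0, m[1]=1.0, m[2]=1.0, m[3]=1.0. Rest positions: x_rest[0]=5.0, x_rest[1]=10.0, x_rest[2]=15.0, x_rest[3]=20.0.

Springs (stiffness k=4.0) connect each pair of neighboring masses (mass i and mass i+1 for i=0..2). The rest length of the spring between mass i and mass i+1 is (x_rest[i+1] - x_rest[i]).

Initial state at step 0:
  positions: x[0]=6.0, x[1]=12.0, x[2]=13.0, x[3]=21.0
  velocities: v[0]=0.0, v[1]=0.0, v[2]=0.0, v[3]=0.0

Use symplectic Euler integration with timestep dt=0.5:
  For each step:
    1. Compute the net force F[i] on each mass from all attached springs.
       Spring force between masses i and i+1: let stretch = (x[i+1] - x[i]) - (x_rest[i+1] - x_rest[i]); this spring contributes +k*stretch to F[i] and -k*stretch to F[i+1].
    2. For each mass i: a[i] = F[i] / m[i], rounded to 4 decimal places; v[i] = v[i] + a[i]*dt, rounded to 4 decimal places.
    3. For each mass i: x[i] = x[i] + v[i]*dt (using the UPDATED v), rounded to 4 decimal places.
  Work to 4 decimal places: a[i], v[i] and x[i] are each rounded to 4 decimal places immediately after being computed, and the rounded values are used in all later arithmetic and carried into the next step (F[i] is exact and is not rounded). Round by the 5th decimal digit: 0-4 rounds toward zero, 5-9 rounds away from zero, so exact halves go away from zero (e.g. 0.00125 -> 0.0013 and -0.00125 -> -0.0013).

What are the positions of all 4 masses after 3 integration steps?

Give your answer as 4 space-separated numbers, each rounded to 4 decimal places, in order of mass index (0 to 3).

Answer: 6.0000 8.0000 17.0000 21.0000

Derivation:
Step 0: x=[6.0000 12.0000 13.0000 21.0000] v=[0.0000 0.0000 0.0000 0.0000]
Step 1: x=[7.0000 7.0000 20.0000 18.0000] v=[2.0000 -10.0000 14.0000 -6.0000]
Step 2: x=[3.0000 15.0000 12.0000 22.0000] v=[-8.0000 16.0000 -16.0000 8.0000]
Step 3: x=[6.0000 8.0000 17.0000 21.0000] v=[6.0000 -14.0000 10.0000 -2.0000]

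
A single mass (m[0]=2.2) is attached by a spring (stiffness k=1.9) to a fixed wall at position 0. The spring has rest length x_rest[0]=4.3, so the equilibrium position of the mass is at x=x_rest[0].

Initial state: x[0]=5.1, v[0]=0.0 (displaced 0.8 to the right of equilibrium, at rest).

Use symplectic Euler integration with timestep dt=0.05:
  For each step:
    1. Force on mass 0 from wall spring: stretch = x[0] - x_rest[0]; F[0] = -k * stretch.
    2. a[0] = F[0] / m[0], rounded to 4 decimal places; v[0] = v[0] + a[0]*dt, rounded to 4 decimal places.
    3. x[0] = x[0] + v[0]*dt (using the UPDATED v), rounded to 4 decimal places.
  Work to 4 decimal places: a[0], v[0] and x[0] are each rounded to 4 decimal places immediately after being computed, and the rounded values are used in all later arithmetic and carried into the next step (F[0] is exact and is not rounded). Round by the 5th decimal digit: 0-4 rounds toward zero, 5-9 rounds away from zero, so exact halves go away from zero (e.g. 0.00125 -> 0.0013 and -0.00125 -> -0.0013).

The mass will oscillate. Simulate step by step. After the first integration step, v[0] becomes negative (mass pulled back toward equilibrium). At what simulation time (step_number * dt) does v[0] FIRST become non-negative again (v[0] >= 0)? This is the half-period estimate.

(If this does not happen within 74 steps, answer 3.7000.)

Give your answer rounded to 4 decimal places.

Step 0: x=[5.1000] v=[0.0000]
Step 1: x=[5.0983] v=[-0.0345]
Step 2: x=[5.0949] v=[-0.0690]
Step 3: x=[5.0897] v=[-0.1033]
Step 4: x=[5.0828] v=[-0.1374]
Step 5: x=[5.0742] v=[-0.1712]
Step 6: x=[5.0640] v=[-0.2046]
Step 7: x=[5.0521] v=[-0.2376]
Step 8: x=[5.0386] v=[-0.2701]
Step 9: x=[5.0235] v=[-0.3020]
Step 10: x=[5.0068] v=[-0.3332]
Step 11: x=[4.9886] v=[-0.3637]
Step 12: x=[4.9689] v=[-0.3934]
Step 13: x=[4.9478] v=[-0.4223]
Step 14: x=[4.9253] v=[-0.4503]
Step 15: x=[4.9014] v=[-0.4773]
Step 16: x=[4.8762] v=[-0.5033]
Step 17: x=[4.8498] v=[-0.5282]
Step 18: x=[4.8222] v=[-0.5519]
Step 19: x=[4.7935] v=[-0.5745]
Step 20: x=[4.7637] v=[-0.5958]
Step 21: x=[4.7329] v=[-0.6158]
Step 22: x=[4.7012] v=[-0.6345]
Step 23: x=[4.6686] v=[-0.6518]
Step 24: x=[4.6352] v=[-0.6677]
Step 25: x=[4.6011] v=[-0.6822]
Step 26: x=[4.5663] v=[-0.6952]
Step 27: x=[4.5310] v=[-0.7067]
Step 28: x=[4.4952] v=[-0.7167]
Step 29: x=[4.4589] v=[-0.7251]
Step 30: x=[4.4223] v=[-0.7320]
Step 31: x=[4.3854] v=[-0.7373]
Step 32: x=[4.3484] v=[-0.7410]
Step 33: x=[4.3112] v=[-0.7431]
Step 34: x=[4.2740] v=[-0.7436]
Step 35: x=[4.2369] v=[-0.7425]
Step 36: x=[4.1999] v=[-0.7398]
Step 37: x=[4.1631] v=[-0.7355]
Step 38: x=[4.1266] v=[-0.7296]
Step 39: x=[4.0905] v=[-0.7221]
Step 40: x=[4.0548] v=[-0.7131]
Step 41: x=[4.0197] v=[-0.7025]
Step 42: x=[3.9852] v=[-0.6904]
Step 43: x=[3.9514] v=[-0.6768]
Step 44: x=[3.9183] v=[-0.6617]
Step 45: x=[3.8860] v=[-0.6452]
Step 46: x=[3.8546] v=[-0.6273]
Step 47: x=[3.8242] v=[-0.6081]
Step 48: x=[3.7948] v=[-0.5876]
Step 49: x=[3.7665] v=[-0.5658]
Step 50: x=[3.7394] v=[-0.5428]
Step 51: x=[3.7135] v=[-0.5186]
Step 52: x=[3.6888] v=[-0.4933]
Step 53: x=[3.6655] v=[-0.4669]
Step 54: x=[3.6435] v=[-0.4395]
Step 55: x=[3.6229] v=[-0.4112]
Step 56: x=[3.6038] v=[-0.3820]
Step 57: x=[3.5862] v=[-0.3519]
Step 58: x=[3.5701] v=[-0.3211]
Step 59: x=[3.5556] v=[-0.2896]
Step 60: x=[3.5427] v=[-0.2575]
Step 61: x=[3.5315] v=[-0.2248]
Step 62: x=[3.5219] v=[-0.1916]
Step 63: x=[3.5140] v=[-0.1580]
Step 64: x=[3.5078] v=[-0.1241]
Step 65: x=[3.5033] v=[-0.0899]
Step 66: x=[3.5005] v=[-0.0555]
Step 67: x=[3.4995] v=[-0.0210]
Step 68: x=[3.5002] v=[0.0136]
First v>=0 after going negative at step 68, time=3.4000

Answer: 3.4000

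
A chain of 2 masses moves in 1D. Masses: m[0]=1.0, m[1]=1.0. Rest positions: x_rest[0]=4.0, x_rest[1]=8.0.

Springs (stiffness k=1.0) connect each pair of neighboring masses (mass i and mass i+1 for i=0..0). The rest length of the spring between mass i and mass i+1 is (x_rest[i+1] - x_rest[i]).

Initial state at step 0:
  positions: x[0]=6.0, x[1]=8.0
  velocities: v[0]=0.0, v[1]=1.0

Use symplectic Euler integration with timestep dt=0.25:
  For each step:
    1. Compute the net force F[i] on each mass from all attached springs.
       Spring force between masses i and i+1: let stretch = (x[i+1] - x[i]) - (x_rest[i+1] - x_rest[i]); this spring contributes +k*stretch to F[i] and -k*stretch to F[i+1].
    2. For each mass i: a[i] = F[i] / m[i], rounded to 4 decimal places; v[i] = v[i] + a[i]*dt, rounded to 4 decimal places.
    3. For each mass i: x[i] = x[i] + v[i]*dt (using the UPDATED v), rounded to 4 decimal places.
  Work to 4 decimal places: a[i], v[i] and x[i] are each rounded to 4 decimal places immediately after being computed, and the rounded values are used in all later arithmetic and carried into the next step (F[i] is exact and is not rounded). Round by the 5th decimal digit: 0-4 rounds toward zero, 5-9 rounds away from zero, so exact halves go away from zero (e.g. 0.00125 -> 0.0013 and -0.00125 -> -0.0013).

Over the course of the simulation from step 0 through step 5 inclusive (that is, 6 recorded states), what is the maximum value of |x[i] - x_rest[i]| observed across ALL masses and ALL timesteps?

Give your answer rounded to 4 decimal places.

Answer: 2.3573

Derivation:
Step 0: x=[6.0000 8.0000] v=[0.0000 1.0000]
Step 1: x=[5.8750 8.3750] v=[-0.5000 1.5000]
Step 2: x=[5.6563 8.8438] v=[-0.8750 1.8750]
Step 3: x=[5.3868 9.3633] v=[-1.0781 2.0781]
Step 4: x=[5.1158 9.8843] v=[-1.0840 2.0840]
Step 5: x=[4.8928 10.3573] v=[-0.8919 1.8919]
Max displacement = 2.3573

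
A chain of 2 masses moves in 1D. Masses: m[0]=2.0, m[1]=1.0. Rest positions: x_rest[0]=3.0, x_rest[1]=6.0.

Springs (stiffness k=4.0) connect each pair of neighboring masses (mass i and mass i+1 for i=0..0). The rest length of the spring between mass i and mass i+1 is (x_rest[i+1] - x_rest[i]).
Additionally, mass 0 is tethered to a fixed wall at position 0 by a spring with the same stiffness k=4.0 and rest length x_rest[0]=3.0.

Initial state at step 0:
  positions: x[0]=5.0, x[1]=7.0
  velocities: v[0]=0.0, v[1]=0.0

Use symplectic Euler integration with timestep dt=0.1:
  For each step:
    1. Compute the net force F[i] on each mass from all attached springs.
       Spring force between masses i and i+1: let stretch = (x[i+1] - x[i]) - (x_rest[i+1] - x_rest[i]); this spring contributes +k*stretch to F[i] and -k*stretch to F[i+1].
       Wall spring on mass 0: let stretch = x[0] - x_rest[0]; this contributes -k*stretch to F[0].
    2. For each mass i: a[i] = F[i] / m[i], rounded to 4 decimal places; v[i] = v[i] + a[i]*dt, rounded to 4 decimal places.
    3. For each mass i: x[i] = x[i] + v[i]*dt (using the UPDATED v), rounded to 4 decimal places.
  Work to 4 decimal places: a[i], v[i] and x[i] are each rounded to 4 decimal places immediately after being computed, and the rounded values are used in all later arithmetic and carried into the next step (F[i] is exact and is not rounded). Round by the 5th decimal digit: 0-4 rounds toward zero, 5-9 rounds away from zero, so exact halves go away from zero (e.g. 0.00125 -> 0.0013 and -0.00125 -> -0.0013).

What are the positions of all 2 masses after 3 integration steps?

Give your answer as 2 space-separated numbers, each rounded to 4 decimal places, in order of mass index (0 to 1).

Answer: 4.6558 7.2203

Derivation:
Step 0: x=[5.0000 7.0000] v=[0.0000 0.0000]
Step 1: x=[4.9400 7.0400] v=[-0.6000 0.4000]
Step 2: x=[4.8232 7.1160] v=[-1.1680 0.7600]
Step 3: x=[4.6558 7.2203] v=[-1.6741 1.0429]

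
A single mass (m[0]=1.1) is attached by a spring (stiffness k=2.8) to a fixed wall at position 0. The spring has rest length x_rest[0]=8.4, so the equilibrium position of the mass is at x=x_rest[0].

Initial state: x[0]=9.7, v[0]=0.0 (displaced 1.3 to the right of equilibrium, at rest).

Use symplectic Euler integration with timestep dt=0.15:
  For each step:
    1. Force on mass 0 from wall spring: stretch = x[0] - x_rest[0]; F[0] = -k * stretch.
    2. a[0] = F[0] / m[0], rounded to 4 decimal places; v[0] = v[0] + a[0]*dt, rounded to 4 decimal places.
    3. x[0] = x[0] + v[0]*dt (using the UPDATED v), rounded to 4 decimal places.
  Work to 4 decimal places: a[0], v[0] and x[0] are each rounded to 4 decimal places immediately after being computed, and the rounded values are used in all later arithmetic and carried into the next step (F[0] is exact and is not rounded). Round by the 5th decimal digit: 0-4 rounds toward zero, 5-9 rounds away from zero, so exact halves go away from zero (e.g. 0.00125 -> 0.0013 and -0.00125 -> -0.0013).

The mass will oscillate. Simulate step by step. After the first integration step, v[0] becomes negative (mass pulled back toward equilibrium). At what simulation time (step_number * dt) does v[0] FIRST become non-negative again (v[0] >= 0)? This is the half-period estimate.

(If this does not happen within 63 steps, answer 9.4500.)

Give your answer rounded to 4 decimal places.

Answer: 2.1000

Derivation:
Step 0: x=[9.7000] v=[0.0000]
Step 1: x=[9.6255] v=[-0.4964]
Step 2: x=[9.4809] v=[-0.9643]
Step 3: x=[9.2744] v=[-1.3770]
Step 4: x=[9.0178] v=[-1.7109]
Step 5: x=[8.7258] v=[-1.9468]
Step 6: x=[8.4151] v=[-2.0712]
Step 7: x=[8.1036] v=[-2.0770]
Step 8: x=[7.8090] v=[-1.9638]
Step 9: x=[7.5483] v=[-1.7381]
Step 10: x=[7.3364] v=[-1.4129]
Step 11: x=[7.1854] v=[-1.0068]
Step 12: x=[7.1040] v=[-0.5430]
Step 13: x=[7.0968] v=[-0.0482]
Step 14: x=[7.1642] v=[0.4494]
First v>=0 after going negative at step 14, time=2.1000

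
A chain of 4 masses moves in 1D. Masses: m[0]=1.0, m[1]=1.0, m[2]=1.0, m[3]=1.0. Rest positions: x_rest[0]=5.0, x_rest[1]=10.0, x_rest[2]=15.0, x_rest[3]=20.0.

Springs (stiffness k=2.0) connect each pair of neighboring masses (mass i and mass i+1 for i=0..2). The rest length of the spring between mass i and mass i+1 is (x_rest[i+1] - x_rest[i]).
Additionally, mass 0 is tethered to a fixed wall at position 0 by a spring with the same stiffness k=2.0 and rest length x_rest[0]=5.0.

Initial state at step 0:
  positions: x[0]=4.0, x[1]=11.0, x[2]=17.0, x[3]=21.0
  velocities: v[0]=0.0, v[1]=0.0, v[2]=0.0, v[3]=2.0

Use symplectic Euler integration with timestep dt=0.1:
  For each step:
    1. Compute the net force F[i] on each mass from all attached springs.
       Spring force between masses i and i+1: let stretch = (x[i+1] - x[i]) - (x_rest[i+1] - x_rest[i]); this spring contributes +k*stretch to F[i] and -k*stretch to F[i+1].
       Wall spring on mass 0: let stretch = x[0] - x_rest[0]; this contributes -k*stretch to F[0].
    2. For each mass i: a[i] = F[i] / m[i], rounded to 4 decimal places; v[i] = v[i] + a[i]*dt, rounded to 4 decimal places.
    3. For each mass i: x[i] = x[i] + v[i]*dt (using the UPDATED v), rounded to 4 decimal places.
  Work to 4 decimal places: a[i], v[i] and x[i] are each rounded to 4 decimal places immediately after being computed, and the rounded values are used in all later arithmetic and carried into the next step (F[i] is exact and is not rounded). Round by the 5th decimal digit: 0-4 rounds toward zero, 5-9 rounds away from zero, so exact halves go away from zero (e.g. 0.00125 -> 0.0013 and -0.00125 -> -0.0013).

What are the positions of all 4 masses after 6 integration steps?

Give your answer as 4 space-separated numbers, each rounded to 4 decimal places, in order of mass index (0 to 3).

Answer: 5.0751 10.6624 16.3938 22.4092

Derivation:
Step 0: x=[4.0000 11.0000 17.0000 21.0000] v=[0.0000 0.0000 0.0000 2.0000]
Step 1: x=[4.0600 10.9800 16.9600 21.2200] v=[0.6000 -0.2000 -0.4000 2.2000]
Step 2: x=[4.1772 10.9412 16.8856 21.4548] v=[1.1720 -0.3880 -0.7440 2.3480]
Step 3: x=[4.3461 10.8860 16.7837 21.6982] v=[1.6894 -0.5519 -1.0190 2.4342]
Step 4: x=[4.5589 10.8180 16.6621 21.9433] v=[2.1282 -0.6803 -1.2156 2.4513]
Step 5: x=[4.8057 10.7417 16.5293 22.1828] v=[2.4682 -0.7633 -1.3282 2.3951]
Step 6: x=[5.0751 10.6624 16.3938 22.4092] v=[2.6943 -0.7930 -1.3550 2.2644]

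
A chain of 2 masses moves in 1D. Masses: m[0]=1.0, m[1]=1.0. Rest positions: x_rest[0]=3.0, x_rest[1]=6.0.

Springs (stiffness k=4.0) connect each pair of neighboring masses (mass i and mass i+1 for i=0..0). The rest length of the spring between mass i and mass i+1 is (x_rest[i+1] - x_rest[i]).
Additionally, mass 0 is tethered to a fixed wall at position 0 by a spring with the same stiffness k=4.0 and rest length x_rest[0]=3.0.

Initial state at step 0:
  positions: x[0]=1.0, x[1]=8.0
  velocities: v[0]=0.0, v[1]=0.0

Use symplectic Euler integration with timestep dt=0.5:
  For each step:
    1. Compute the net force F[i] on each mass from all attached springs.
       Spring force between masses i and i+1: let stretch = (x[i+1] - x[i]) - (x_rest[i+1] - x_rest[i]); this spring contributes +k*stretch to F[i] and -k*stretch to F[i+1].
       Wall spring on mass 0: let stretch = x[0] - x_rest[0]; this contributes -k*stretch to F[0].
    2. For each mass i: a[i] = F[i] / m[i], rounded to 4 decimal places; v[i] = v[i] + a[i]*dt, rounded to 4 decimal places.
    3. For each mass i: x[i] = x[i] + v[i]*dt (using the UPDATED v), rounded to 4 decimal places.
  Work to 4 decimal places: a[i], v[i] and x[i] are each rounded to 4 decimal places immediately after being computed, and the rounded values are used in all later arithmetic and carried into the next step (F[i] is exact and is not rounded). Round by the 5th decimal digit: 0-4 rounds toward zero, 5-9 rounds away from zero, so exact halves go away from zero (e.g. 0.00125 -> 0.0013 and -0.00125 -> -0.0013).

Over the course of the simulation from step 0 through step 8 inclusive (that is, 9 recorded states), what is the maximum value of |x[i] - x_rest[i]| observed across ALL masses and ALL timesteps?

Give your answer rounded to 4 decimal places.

Answer: 4.0000

Derivation:
Step 0: x=[1.0000 8.0000] v=[0.0000 0.0000]
Step 1: x=[7.0000 4.0000] v=[12.0000 -8.0000]
Step 2: x=[3.0000 6.0000] v=[-8.0000 4.0000]
Step 3: x=[-1.0000 8.0000] v=[-8.0000 4.0000]
Step 4: x=[5.0000 4.0000] v=[12.0000 -8.0000]
Step 5: x=[5.0000 4.0000] v=[0.0000 0.0000]
Step 6: x=[-1.0000 8.0000] v=[-12.0000 8.0000]
Step 7: x=[3.0000 6.0000] v=[8.0000 -4.0000]
Step 8: x=[7.0000 4.0000] v=[8.0000 -4.0000]
Max displacement = 4.0000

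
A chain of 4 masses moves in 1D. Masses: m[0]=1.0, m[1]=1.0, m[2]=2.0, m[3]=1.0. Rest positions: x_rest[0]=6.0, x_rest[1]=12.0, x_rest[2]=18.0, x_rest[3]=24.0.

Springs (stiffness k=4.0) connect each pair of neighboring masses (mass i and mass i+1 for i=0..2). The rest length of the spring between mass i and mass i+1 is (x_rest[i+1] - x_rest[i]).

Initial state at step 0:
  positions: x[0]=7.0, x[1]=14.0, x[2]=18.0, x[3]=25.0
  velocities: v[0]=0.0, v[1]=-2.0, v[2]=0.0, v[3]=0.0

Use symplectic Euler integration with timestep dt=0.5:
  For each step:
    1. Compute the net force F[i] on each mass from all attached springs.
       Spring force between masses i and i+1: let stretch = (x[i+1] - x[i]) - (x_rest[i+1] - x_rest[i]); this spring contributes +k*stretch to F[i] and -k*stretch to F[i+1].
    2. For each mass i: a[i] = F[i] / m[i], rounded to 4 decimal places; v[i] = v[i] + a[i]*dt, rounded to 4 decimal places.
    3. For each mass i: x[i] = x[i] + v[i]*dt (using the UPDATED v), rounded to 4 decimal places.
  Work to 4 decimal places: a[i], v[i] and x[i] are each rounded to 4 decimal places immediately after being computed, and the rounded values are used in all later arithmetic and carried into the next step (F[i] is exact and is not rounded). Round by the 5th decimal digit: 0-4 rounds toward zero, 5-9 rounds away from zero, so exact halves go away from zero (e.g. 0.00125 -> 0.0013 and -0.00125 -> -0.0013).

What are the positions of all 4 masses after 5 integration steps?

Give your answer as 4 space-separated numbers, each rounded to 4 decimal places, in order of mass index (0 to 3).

Answer: 5.5000 12.2500 17.5000 24.2500

Derivation:
Step 0: x=[7.0000 14.0000 18.0000 25.0000] v=[0.0000 -2.0000 0.0000 0.0000]
Step 1: x=[8.0000 10.0000 19.5000 24.0000] v=[2.0000 -8.0000 3.0000 -2.0000]
Step 2: x=[5.0000 13.5000 18.5000 24.5000] v=[-6.0000 7.0000 -2.0000 1.0000]
Step 3: x=[4.5000 13.5000 18.0000 25.0000] v=[-1.0000 0.0000 -1.0000 1.0000]
Step 4: x=[7.0000 9.0000 18.7500 24.5000] v=[5.0000 -9.0000 1.5000 -1.0000]
Step 5: x=[5.5000 12.2500 17.5000 24.2500] v=[-3.0000 6.5000 -2.5000 -0.5000]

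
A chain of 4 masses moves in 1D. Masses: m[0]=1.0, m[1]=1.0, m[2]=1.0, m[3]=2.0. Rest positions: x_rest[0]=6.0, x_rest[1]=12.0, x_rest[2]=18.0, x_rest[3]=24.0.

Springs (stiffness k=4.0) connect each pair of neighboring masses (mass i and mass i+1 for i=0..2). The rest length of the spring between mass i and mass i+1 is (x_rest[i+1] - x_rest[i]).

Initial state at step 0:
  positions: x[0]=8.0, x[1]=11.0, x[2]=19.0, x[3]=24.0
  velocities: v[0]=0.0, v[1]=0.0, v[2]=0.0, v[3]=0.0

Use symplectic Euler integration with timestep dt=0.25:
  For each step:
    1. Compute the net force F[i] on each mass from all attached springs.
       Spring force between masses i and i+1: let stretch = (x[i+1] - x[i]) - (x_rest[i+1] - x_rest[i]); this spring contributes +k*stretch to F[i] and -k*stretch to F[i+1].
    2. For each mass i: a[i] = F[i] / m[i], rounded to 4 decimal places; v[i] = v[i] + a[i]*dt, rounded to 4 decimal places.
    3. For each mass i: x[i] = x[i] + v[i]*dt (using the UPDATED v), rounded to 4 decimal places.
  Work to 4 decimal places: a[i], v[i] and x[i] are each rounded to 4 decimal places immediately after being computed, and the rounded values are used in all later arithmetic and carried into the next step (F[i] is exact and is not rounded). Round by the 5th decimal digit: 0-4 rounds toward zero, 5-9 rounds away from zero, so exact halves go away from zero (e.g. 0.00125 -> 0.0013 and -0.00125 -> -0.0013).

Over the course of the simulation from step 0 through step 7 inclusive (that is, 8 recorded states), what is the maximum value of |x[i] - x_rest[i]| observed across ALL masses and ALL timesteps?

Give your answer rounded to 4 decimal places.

Answer: 2.3047

Derivation:
Step 0: x=[8.0000 11.0000 19.0000 24.0000] v=[0.0000 0.0000 0.0000 0.0000]
Step 1: x=[7.2500 12.2500 18.2500 24.1250] v=[-3.0000 5.0000 -3.0000 0.5000]
Step 2: x=[6.2500 13.7500 17.4688 24.2656] v=[-4.0000 6.0000 -3.1250 0.5625]
Step 3: x=[5.6250 14.3047 17.4571 24.3066] v=[-2.5000 2.2188 -0.0470 0.1641]
Step 4: x=[5.6699 13.4776 18.3696 24.2414] v=[0.1797 -3.3085 3.6501 -0.2607]
Step 5: x=[6.1668 11.9216 19.5271 24.1923] v=[1.9874 -6.2242 4.6299 -0.1966]
Step 6: x=[6.6024 10.8282 19.9495 24.3100] v=[1.7422 -4.3735 1.6896 0.4708]
Step 7: x=[6.5944 10.9587 19.1817 24.6327] v=[-0.0320 0.5220 -3.0712 1.2906]
Max displacement = 2.3047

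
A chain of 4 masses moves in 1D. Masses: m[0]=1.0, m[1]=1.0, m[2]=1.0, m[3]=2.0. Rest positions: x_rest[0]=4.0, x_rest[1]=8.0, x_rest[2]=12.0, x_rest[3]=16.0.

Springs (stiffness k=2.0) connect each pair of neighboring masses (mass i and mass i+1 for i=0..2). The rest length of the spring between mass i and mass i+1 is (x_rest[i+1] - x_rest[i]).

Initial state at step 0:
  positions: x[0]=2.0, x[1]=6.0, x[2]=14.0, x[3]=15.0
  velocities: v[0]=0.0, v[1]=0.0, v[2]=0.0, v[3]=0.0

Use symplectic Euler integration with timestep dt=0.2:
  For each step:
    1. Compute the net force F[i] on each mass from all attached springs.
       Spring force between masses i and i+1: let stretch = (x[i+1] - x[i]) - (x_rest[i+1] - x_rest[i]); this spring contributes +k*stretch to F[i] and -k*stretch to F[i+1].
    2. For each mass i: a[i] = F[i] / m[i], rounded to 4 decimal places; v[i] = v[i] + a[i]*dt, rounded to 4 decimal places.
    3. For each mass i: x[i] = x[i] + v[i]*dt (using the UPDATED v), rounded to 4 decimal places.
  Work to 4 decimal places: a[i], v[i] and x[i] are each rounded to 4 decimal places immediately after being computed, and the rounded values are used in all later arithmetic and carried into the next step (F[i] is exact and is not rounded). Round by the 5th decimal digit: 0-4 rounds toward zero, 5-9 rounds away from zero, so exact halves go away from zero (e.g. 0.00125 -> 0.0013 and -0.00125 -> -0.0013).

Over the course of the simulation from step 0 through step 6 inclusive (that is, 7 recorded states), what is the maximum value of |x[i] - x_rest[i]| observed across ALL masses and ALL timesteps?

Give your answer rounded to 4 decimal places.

Step 0: x=[2.0000 6.0000 14.0000 15.0000] v=[0.0000 0.0000 0.0000 0.0000]
Step 1: x=[2.0000 6.3200 13.4400 15.1200] v=[0.0000 1.6000 -2.8000 0.6000]
Step 2: x=[2.0256 6.8640 12.4448 15.3328] v=[0.1280 2.7200 -4.9760 1.0640]
Step 3: x=[2.1183 7.4674 11.2342 15.5901] v=[0.4634 3.0170 -6.0531 1.2864]
Step 4: x=[2.3189 7.9442 10.0707 15.8331] v=[1.0030 2.3841 -5.8175 1.2152]
Step 5: x=[2.6495 8.1411 9.1981 16.0056] v=[1.6531 0.9846 -4.3631 0.8627]
Step 6: x=[3.0994 7.9833 8.7855 16.0658] v=[2.2497 -0.7892 -2.0629 0.3012]
Max displacement = 3.2145

Answer: 3.2145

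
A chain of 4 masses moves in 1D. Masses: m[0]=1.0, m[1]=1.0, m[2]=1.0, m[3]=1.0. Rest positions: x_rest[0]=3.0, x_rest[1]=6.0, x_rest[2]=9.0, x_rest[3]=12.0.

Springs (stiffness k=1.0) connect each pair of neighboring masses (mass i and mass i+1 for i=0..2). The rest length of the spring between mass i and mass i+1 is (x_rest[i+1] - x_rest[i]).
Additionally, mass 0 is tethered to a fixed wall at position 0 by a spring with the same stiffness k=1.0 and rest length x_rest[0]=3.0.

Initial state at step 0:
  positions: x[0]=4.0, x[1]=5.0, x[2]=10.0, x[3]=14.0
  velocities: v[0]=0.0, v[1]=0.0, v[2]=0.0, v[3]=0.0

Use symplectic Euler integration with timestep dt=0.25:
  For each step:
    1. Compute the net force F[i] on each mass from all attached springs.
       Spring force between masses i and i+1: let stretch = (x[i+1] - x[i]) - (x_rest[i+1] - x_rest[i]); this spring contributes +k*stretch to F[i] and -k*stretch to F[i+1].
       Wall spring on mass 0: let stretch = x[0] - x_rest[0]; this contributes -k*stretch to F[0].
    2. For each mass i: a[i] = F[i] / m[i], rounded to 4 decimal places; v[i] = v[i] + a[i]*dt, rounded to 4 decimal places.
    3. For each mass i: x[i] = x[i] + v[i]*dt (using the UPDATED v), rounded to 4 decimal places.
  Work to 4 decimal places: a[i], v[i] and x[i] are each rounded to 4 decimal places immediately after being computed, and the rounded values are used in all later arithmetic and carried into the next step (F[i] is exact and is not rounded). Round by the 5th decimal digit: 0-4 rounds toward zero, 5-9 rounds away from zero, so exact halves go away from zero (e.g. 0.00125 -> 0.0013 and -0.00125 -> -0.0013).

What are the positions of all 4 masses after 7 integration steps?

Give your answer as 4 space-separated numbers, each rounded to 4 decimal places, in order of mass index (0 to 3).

Answer: 2.2701 7.7884 9.7844 12.4453

Derivation:
Step 0: x=[4.0000 5.0000 10.0000 14.0000] v=[0.0000 0.0000 0.0000 0.0000]
Step 1: x=[3.8125 5.2500 9.9375 13.9375] v=[-0.7500 1.0000 -0.2500 -0.2500]
Step 2: x=[3.4766 5.7031 9.8320 13.8125] v=[-1.3438 1.8125 -0.4219 -0.5000]
Step 3: x=[3.0625 6.2751 9.7173 13.6262] v=[-1.6563 2.2881 -0.4590 -0.7451]
Step 4: x=[2.6578 6.8615 9.6317 13.3831] v=[-1.6188 2.3455 -0.3423 -0.9723]
Step 5: x=[2.3497 7.3583 9.6075 13.0931] v=[-1.2323 1.9871 -0.0970 -1.1602]
Step 6: x=[2.2078 7.6826 9.6605 12.7727] v=[-0.5676 1.2973 0.2121 -1.2816]
Step 7: x=[2.2701 7.7884 9.7844 12.4453] v=[0.2492 0.4231 0.4957 -1.3097]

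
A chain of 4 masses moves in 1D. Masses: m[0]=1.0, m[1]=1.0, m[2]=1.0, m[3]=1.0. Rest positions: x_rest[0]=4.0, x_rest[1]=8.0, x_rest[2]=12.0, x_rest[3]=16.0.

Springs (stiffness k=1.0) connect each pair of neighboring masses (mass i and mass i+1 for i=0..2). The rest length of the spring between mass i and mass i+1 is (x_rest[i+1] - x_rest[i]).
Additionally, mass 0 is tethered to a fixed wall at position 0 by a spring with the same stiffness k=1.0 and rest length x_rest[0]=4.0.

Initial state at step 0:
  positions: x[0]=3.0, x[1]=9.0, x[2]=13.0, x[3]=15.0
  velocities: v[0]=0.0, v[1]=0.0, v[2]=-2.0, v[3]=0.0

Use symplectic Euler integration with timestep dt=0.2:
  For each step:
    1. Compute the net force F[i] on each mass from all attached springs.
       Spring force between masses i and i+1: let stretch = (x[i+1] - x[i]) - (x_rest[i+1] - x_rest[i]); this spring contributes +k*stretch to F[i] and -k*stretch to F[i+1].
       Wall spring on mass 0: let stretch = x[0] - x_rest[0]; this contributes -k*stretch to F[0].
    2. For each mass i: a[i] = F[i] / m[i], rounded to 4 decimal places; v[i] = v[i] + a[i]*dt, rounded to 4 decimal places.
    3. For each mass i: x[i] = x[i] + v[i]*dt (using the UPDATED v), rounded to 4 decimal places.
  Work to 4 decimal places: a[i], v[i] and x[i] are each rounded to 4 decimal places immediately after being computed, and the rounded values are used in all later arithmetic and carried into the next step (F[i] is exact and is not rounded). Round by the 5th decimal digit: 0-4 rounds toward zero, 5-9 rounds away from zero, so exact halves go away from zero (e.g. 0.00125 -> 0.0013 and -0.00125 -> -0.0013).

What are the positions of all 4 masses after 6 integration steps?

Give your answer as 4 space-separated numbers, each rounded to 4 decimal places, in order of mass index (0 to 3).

Answer: 4.7000 7.3795 10.2531 15.8128

Derivation:
Step 0: x=[3.0000 9.0000 13.0000 15.0000] v=[0.0000 0.0000 -2.0000 0.0000]
Step 1: x=[3.1200 8.9200 12.5200 15.0800] v=[0.6000 -0.4000 -2.4000 0.4000]
Step 2: x=[3.3472 8.7520 11.9984 15.2176] v=[1.1360 -0.8400 -2.6080 0.6880]
Step 3: x=[3.6567 8.4977 11.4757 15.3864] v=[1.5475 -1.2717 -2.6134 0.8442]
Step 4: x=[4.0136 8.1688 10.9903 15.5588] v=[1.7844 -1.6443 -2.4269 0.8621]
Step 5: x=[4.3761 7.7866 10.5748 15.7085] v=[1.8127 -1.9110 -2.0775 0.7484]
Step 6: x=[4.7000 7.3795 10.2531 15.8128] v=[1.6196 -2.0355 -1.6084 0.5217]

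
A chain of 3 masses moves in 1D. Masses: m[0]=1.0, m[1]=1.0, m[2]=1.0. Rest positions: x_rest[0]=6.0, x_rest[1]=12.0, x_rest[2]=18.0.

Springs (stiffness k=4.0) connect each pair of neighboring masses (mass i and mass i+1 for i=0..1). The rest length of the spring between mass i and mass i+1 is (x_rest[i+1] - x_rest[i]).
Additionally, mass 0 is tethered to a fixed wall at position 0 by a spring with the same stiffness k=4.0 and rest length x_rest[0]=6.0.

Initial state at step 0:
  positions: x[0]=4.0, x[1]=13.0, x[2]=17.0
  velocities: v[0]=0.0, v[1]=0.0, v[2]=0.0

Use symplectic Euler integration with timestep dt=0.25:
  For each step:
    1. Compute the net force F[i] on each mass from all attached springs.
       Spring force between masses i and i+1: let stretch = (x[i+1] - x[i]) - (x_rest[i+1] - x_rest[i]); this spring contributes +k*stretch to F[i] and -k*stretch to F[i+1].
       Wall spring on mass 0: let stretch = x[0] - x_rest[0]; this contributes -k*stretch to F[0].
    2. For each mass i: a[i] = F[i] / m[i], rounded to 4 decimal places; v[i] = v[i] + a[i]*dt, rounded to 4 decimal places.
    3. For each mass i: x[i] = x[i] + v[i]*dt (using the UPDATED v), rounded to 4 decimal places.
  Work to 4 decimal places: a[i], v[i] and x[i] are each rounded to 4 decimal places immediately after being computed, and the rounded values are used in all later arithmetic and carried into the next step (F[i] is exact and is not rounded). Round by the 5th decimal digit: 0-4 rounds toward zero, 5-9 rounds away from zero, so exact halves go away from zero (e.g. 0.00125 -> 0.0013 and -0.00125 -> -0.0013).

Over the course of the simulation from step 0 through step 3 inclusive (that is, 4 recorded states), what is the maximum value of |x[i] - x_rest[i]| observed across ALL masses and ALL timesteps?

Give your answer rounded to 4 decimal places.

Answer: 2.0625

Derivation:
Step 0: x=[4.0000 13.0000 17.0000] v=[0.0000 0.0000 0.0000]
Step 1: x=[5.2500 11.7500 17.5000] v=[5.0000 -5.0000 2.0000]
Step 2: x=[6.8125 10.3125 18.0625] v=[6.2500 -5.7500 2.2500]
Step 3: x=[7.5469 9.9375 18.1875] v=[2.9375 -1.5000 0.5000]
Max displacement = 2.0625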